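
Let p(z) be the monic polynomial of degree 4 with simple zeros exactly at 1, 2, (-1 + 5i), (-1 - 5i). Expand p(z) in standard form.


The polynomial is p(z) = ∏_{α ∈ S} (z − α), where S = {1, 2, (-1 + 5i), (-1 - 5i)}.
Expanding the product yields: p(z) = z^4 -z^3 + 22·z^2 -74·z + 52.
Note conjugate pairs combine to real quadratics: (z − (-1+5i))(z − (-1−5i)) = z² + 2z + 26.
The resulting polynomial has degree 4 and real coefficients as required.

p(z) = z^4 -z^3 + 22·z^2 -74·z + 52.


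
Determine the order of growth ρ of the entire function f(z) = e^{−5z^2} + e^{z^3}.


Each summand is entire of order 2 and 3 respectively (as in the single-exponential case). The order of a sum is at most the max of the orders, so ρ ≤ 3. For the lower bound: on |z|=r choose arg z so that 1z^3 is real positive; then |e^{1z^3}| = e^{1r^3} while |e^{-5z^2}| ≤ e^{5r^2} = o(e^{1r^3}). So |f| ≥ e^{1r^3}(1 − o(1)) and ρ ≥ 3. Hence ρ = max(2, 3) = 3.
Therefore ρ = 3.

Order ρ = 3.


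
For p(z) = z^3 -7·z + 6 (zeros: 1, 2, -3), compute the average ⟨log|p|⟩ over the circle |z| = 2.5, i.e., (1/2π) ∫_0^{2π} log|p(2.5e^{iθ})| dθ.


Zeros: -3, 1, 2; r = 2.5.
Inside |z| < r: 1, 2. Outside (|z| ≥ r): -3.
p(0) = 6, so log|p(0)| = log(6) = 1.7918.
Apply Jensen: I(r) = log|p(0)| + Σ_k log(r/|z_k|), summed over zeros inside |z| < r.
  log(r/|z_k|) for z_k = 1: log(2.5/1) = 0.9163
  log(r/|z_k|) for z_k = 2: log(2.5/2) = 0.2231
  Outside zeros (-3) contribute nothing to the Jensen sum.
Sum over inside zeros: 1.1394.
I(r) = log|p(0)| + (inside sum) = 1.7918 + 1.1394 = 2.9312.
Note: since some zeros are outside |z| ≤ r, the simplified n·log(r) form does NOT apply — only the inside zeros contribute.

I(r) ≈ 2.9312.


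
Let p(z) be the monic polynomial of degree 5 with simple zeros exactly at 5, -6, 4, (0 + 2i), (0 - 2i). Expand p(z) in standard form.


The polynomial is p(z) = ∏_{α ∈ S} (z − α), where S = {5, -6, 4, (0 + 2i), (0 - 2i)}.
Expanding the product yields: p(z) = z^5 -3·z^4 -30·z^3 + 108·z^2 -136·z + 480.
Note conjugate pairs combine to real quadratics: (z − (0+2i))(z − (0−2i)) = z² + 4.
The resulting polynomial has degree 5 and real coefficients as required.

p(z) = z^5 -3·z^4 -30·z^3 + 108·z^2 -136·z + 480.


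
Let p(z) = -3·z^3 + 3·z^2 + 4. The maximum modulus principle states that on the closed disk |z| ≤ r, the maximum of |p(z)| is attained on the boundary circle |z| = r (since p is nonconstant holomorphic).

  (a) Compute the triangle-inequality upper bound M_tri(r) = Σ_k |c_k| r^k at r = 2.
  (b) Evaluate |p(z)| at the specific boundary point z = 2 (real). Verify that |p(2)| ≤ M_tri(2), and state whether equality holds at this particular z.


Coefficients: c_0 = 4, c_1 = 0, c_2 = 3, c_3 = -3. Radius r = 2.
Part (a). Triangle bound: M_tri(r) = Σ_k |c_k| r^k
  = |4|·2^0 + |0|·2^1 + |3|·2^2 + |-3|·2^3
  = 4 + 0 + 12 + 24 = 40.
This bounds M(r) := max_{|z|=r} |p(z)| from above; equality holds iff all terms c_k z^k can be made to align in phase at a single z on |z|=r.
Part (b). At z = 2 (real, on the circle |z| = r):
  p(2) = (4)·2^0 + (0)·2^1 + (3)·2^2 + (-3)·2^3 = -8.
  |p(2)| = 8.
Check: |p(2)| = 8 ≤ 40 = M_tri(2). ✓ Equality does not hold at z = 2 (the coefficients have mixed signs, so the terms do not all align in phase there).

M_tri(2) = 40; |p(2)| = 8; equality at z=2: no.


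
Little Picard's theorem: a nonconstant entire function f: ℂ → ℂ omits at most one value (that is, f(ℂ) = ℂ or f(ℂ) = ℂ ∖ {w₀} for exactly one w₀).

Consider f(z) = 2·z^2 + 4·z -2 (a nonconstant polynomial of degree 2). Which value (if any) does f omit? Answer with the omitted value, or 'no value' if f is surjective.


Little Picard bounds the complement of f(ℂ) to at most one point.
For every w ∈ ℂ, the equation p(z) − w = 0 is a nonconstant polynomial in z and hence has at least one root by the fundamental theorem of algebra. So p is surjective onto ℂ, omitting no value.

Omitted value: no value.


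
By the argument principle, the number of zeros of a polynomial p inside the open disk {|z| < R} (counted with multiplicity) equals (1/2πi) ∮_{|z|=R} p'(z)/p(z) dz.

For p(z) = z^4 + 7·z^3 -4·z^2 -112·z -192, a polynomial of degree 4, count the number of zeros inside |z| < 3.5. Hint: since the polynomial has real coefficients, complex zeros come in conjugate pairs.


The zeros of p are: -4, 4, -4, -3.
Their magnitudes are: 4, 4, 4, 3.
Zeros with |z| < R = 3.5: -3.
Count = 1.
By the argument principle, (1/2πi) ∮_{|z|=R} p'(z)/p(z) dz equals exactly this count.

Number of zeros inside |z| < 3.5: 1.


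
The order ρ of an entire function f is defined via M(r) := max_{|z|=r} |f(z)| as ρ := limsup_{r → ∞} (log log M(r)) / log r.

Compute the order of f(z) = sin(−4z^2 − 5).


Write sin(w) = (e^{iw} ± e^{−iw})/(2 or 2i), so |sin(w)| ≤ e^{|w|}. With w = −4z^2 − 5, |w| ≤ 4r^2 + 5 on |z|=r, giving M(r) ≤ e^{4r^2 + 5} and ρ ≤ 2. For the lower bound, choose z on |z|=r with -4z^2 purely imaginary of modulus 4r^2; then |sin(−4z^2 − 5)| grows like e^{4r^2}/2, so ρ ≥ 2. Hence ρ = 2.
Therefore ρ = 2.

Order ρ = 2.


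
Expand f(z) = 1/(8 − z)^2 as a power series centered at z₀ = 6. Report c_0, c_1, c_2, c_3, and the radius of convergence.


Let w = z − z₀, so z = z₀ + w.
Then 8 − z = 8 − (z₀ + w) = (8 − z₀) − w = 2 − w.
f(z) = 1/(2 − w)^2 = (1/(2)^2) · (1 − w/(2))^{−2}.
By the binomial series (1−u)^{−2} = Σ_{n≥0} C(n+1, 1) u^n for |u|<1, with u = w/(2):
  c_n = C(n+1, 1) / (2)^(n+2).
  c_0 = 1/(2)^2 = 1/4.
  c_1 = 2/(2)^3 = 1/4.
  c_2 = 3/(2)^4 = 3/16.
  c_3 = 4/(2)^5 = 1/8.
The series is valid for |w/d| < 1, i.e. |z − z₀| < |d|.
Radius of convergence: R = |8 − z₀| = |2| = 2 (distance from z₀ to the singularity z = 8).

c_0 = 1/4, c_1 = 1/4, c_2 = 3/16, c_3 = 1/8; R = 2.


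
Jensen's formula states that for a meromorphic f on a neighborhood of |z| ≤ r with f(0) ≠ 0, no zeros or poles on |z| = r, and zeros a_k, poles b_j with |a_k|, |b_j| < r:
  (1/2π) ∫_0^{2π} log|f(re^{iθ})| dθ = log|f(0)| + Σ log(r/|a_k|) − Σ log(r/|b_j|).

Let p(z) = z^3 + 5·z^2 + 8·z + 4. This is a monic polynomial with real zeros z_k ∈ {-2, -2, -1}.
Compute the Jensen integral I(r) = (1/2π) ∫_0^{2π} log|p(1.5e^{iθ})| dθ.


Zeros: -2, -2, -1; r = 1.5.
Inside |z| < r: -1. Outside (|z| ≥ r): -2, -2.
p(0) = 4, so log|p(0)| = log(4) = 1.3863.
Apply Jensen: I(r) = log|p(0)| + Σ_k log(r/|z_k|), summed over zeros inside |z| < r.
  log(r/|z_k|) for z_k = -1: log(1.5/1) = 0.4055
  Outside zeros (-2, -2) contribute nothing to the Jensen sum.
Sum over inside zeros: 0.4055.
I(r) = log|p(0)| + (inside sum) = 1.3863 + 0.4055 = 1.7918.
Note: since some zeros are outside |z| ≤ r, the simplified n·log(r) form does NOT apply — only the inside zeros contribute.

I(r) ≈ 1.7918.


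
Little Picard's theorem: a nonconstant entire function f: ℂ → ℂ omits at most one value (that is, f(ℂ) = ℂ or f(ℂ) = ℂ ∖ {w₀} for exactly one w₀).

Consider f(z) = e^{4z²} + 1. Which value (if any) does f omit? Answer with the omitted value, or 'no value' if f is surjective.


Little Picard bounds the complement of f(ℂ) to at most one point.
The exponent g(z) = 4z² is a nonconstant polynomial, hence surjective onto ℂ. So e^{g(z)} takes every value in {e^w : w ∈ ℂ} = ℂ ∖ {0}. Adding 1 shifts the range to ℂ ∖ {1}. f omits exactly 1.

Omitted value: 1.


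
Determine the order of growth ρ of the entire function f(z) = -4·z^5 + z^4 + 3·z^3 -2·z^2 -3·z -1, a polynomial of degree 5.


|f(z)| ≤ Σ|c_k|·r^k = O(r^5) as r → ∞. Polynomial growth is O(e^{r^ε}) for every ε > 0 (since r^5/e^{r^ε} → 0), so ρ ≤ ε for all ε > 0, i.e. ρ = 0. Every nonconstant polynomial has order 0.
Therefore ρ = 0.

Order ρ = 0.


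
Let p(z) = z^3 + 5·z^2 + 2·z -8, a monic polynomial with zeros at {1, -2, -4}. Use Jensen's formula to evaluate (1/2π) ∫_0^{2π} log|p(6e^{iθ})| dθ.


Zeros: -4, -2, 1; r = 6.
Inside |z| < r: -4, -2, 1. Outside (|z| ≥ r): ∅.
p(0) = -8, so log|p(0)| = log(8) = 2.0794.
Apply Jensen: I(r) = log|p(0)| + Σ_k log(r/|z_k|), summed over zeros inside |z| < r.
  log(r/|z_k|) for z_k = 1: log(6/1) = 1.7918
  log(r/|z_k|) for z_k = -2: log(6/2) = 1.0986
  log(r/|z_k|) for z_k = -4: log(6/4) = 0.4055
Sum over inside zeros: 3.2958.
I(r) = log|p(0)| + (inside sum) = 2.0794 + 3.2958 = 5.3753.
Closed form (all zeros inside, monic): I(r) = n·log(r) = 3·log(6) = 5.3753. ✓

I(r) ≈ 5.3753.


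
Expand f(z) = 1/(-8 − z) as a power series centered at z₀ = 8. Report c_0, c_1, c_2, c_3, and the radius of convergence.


Let w = z − z₀, so z = z₀ + w.
Then -8 − z = -8 − (z₀ + w) = (-8 − z₀) − w = -16 − w.
f(z) = 1/(-16 − w) = (1/(-16)) · 1/(1 − w/(-16)) = Σ_{n≥0} w^n / (-16)^(n+1).
So c_n = 1/(-16)^(n+1):
  c_0 = 1/(-16)^1 = -1/16.
  c_1 = 1/(-16)^2 = 1/256.
  c_2 = 1/(-16)^3 = -1/4096.
  c_3 = 1/(-16)^4 = 1/65536.
The series is valid for |w/d| < 1, i.e. |z − z₀| < |d|.
Radius of convergence: R = |-8 − z₀| = |-16| = 16 (distance from z₀ to the singularity z = -8).

c_0 = -1/16, c_1 = 1/256, c_2 = -1/4096, c_3 = 1/65536; R = 16.


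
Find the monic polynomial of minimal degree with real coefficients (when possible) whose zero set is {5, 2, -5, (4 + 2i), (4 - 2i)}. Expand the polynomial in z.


The polynomial is p(z) = ∏_{α ∈ S} (z − α), where S = {5, 2, -5, (4 + 2i), (4 - 2i)}.
Expanding the product yields: p(z) = z^5 -10·z^4 + 11·z^3 + 210·z^2 -900·z + 1000.
Note conjugate pairs combine to real quadratics: (z − (4+2i))(z − (4−2i)) = z² − 8z + 20.
The resulting polynomial has degree 5 and real coefficients as required.

p(z) = z^5 -10·z^4 + 11·z^3 + 210·z^2 -900·z + 1000.


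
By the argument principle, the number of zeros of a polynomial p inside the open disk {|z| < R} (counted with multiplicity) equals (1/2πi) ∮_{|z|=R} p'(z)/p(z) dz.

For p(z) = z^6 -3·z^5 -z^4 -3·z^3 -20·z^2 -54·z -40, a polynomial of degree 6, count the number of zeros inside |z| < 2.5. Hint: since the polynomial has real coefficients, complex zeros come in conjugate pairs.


The zeros of p are: (1 + 2i), (1 - 2i), -1, 4, (-1 + 1i), (-1 - 1i).
Their magnitudes are: 2.236, 2.236, 1, 4, 1.414, 1.414.
Zeros with |z| < R = 2.5: (1 + 2i), (1 - 2i), -1, (-1 + 1i), (-1 - 1i).
Count = 5.
By the argument principle, (1/2πi) ∮_{|z|=R} p'(z)/p(z) dz equals exactly this count.

Number of zeros inside |z| < 2.5: 5.


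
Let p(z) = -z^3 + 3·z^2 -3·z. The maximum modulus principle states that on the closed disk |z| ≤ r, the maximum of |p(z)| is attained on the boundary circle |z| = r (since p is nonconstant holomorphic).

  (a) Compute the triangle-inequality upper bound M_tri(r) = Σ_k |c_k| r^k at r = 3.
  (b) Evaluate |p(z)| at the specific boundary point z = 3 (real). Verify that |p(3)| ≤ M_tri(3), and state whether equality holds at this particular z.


Coefficients: c_0 = 0, c_1 = -3, c_2 = 3, c_3 = -1. Radius r = 3.
Part (a). Triangle bound: M_tri(r) = Σ_k |c_k| r^k
  = |0|·3^0 + |-3|·3^1 + |3|·3^2 + |-1|·3^3
  = 0 + 9 + 27 + 27 = 63.
This bounds M(r) := max_{|z|=r} |p(z)| from above; equality holds iff all terms c_k z^k can be made to align in phase at a single z on |z|=r.
Part (b). At z = 3 (real, on the circle |z| = r):
  p(3) = (0)·3^0 + (-3)·3^1 + (3)·3^2 + (-1)·3^3 = -9.
  |p(3)| = 9.
Check: |p(3)| = 9 ≤ 63 = M_tri(3). ✓ Equality does not hold at z = 3 (the coefficients have mixed signs, so the terms do not all align in phase there).

M_tri(3) = 63; |p(3)| = 9; equality at z=3: no.


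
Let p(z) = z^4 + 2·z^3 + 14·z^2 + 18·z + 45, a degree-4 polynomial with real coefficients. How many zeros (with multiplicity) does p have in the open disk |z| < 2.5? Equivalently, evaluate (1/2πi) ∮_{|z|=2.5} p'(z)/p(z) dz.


The zeros of p are: (-1 + 2i), (-1 - 2i), (0 + 3i), (0 - 3i).
Their magnitudes are: 2.236, 2.236, 3, 3.
Zeros with |z| < R = 2.5: (-1 + 2i), (-1 - 2i).
Count = 2.
By the argument principle, (1/2πi) ∮_{|z|=R} p'(z)/p(z) dz equals exactly this count.

Number of zeros inside |z| < 2.5: 2.


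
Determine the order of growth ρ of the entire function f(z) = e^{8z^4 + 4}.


|e^{8z^4 + 4}| = e^{Re(8·z^4) + 4} ≤ e^{8|z|^4 + 4} = e^{8r^4 + 4} on |z| = r, so ρ ≤ 4. Choosing z on |z|=r so that 8·z^4 is real positive (always possible by picking arg z appropriately) gives |f(z)| = e^{8r^4 + 4}, matching the bound. The additive constant 4 does not affect log log M(r) ~ 4·log r. Hence ρ = 4.
Therefore ρ = 4.

Order ρ = 4.


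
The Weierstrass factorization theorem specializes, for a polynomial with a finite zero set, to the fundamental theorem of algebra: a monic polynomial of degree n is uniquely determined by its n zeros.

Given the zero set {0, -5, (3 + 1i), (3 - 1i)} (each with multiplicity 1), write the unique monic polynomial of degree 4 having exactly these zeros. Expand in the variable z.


The polynomial is p(z) = ∏_{α ∈ S} (z − α), where S = {0, -5, (3 + 1i), (3 - 1i)}.
Expanding the product yields: p(z) = z^4 -z^3 -20·z^2 + 50·z.
Note conjugate pairs combine to real quadratics: (z − (3+1i))(z − (3−1i)) = z² − 6z + 10.
The resulting polynomial has degree 4 and real coefficients as required.

p(z) = z^4 -z^3 -20·z^2 + 50·z.


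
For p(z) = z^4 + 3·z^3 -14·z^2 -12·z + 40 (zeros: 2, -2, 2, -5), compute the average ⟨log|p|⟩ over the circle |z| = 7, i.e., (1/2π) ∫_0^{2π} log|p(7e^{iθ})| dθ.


Zeros: -5, -2, 2, 2; r = 7.
Inside |z| < r: -5, -2, 2, 2. Outside (|z| ≥ r): ∅.
p(0) = 40, so log|p(0)| = log(40) = 3.6889.
Apply Jensen: I(r) = log|p(0)| + Σ_k log(r/|z_k|), summed over zeros inside |z| < r.
  log(r/|z_k|) for z_k = 2: log(7/2) = 1.2528
  log(r/|z_k|) for z_k = -2: log(7/2) = 1.2528
  log(r/|z_k|) for z_k = 2: log(7/2) = 1.2528
  log(r/|z_k|) for z_k = -5: log(7/5) = 0.3365
Sum over inside zeros: 4.0948.
I(r) = log|p(0)| + (inside sum) = 3.6889 + 4.0948 = 7.7836.
Closed form (all zeros inside, monic): I(r) = n·log(r) = 4·log(7) = 7.7836. ✓

I(r) ≈ 7.7836.


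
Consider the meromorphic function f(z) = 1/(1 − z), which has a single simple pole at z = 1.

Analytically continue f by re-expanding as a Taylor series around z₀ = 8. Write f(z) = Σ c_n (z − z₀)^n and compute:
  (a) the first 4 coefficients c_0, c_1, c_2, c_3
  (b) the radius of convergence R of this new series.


Let w = z − z₀, so z = z₀ + w.
Then 1 − z = 1 − (z₀ + w) = (1 − z₀) − w = -7 − w.
f(z) = 1/(-7 − w) = (1/(-7)) · 1/(1 − w/(-7)) = Σ_{n≥0} w^n / (-7)^(n+1).
So c_n = 1/(-7)^(n+1):
  c_0 = 1/(-7)^1 = -1/7.
  c_1 = 1/(-7)^2 = 1/49.
  c_2 = 1/(-7)^3 = -1/343.
  c_3 = 1/(-7)^4 = 1/2401.
The series is valid for |w/d| < 1, i.e. |z − z₀| < |d|.
Radius of convergence: R = |1 − z₀| = |-7| = 7 (distance from z₀ to the singularity z = 1).

c_0 = -1/7, c_1 = 1/49, c_2 = -1/343, c_3 = 1/2401; R = 7.


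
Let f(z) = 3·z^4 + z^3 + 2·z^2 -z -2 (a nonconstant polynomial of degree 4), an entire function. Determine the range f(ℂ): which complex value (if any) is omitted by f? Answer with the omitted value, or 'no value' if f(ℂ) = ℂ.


Little Picard bounds the complement of f(ℂ) to at most one point.
For every w ∈ ℂ, the equation p(z) − w = 0 is a nonconstant polynomial in z and hence has at least one root by the fundamental theorem of algebra. So p is surjective onto ℂ, omitting no value.

Omitted value: no value.


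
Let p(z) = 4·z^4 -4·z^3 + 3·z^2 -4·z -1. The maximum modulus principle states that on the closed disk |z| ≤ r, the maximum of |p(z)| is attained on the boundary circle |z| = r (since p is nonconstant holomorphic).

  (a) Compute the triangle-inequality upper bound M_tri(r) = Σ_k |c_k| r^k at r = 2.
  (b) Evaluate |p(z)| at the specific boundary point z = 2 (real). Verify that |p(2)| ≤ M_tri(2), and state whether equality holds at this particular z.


Coefficients: c_0 = -1, c_1 = -4, c_2 = 3, c_3 = -4, c_4 = 4. Radius r = 2.
Part (a). Triangle bound: M_tri(r) = Σ_k |c_k| r^k
  = |-1|·2^0 + |-4|·2^1 + |3|·2^2 + |-4|·2^3 + |4|·2^4
  = 1 + 8 + 12 + 32 + 64 = 117.
This bounds M(r) := max_{|z|=r} |p(z)| from above; equality holds iff all terms c_k z^k can be made to align in phase at a single z on |z|=r.
Part (b). At z = 2 (real, on the circle |z| = r):
  p(2) = (-1)·2^0 + (-4)·2^1 + (3)·2^2 + (-4)·2^3 + (4)·2^4 = 35.
  |p(2)| = 35.
Check: |p(2)| = 35 ≤ 117 = M_tri(2). ✓ Equality does not hold at z = 2 (the coefficients have mixed signs, so the terms do not all align in phase there).

M_tri(2) = 117; |p(2)| = 35; equality at z=2: no.


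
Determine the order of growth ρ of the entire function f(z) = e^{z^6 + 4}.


|e^{z^6 + 4}| = e^{Re(1·z^6) + 4} ≤ e^{1|z|^6 + 4} = e^{1r^6 + 4} on |z| = r, so ρ ≤ 6. Choosing z on |z|=r so that 1·z^6 is real positive (always possible by picking arg z appropriately) gives |f(z)| = e^{1r^6 + 4}, matching the bound. The additive constant 4 does not affect log log M(r) ~ 6·log r. Hence ρ = 6.
Therefore ρ = 6.

Order ρ = 6.


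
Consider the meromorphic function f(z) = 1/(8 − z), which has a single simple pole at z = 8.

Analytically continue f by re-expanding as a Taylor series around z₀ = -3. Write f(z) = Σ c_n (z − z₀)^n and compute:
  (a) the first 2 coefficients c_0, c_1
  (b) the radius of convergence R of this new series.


Let w = z − z₀, so z = z₀ + w.
Then 8 − z = 8 − (z₀ + w) = (8 − z₀) − w = 11 − w.
f(z) = 1/(11 − w) = (1/(11)) · 1/(1 − w/(11)) = Σ_{n≥0} w^n / (11)^(n+1).
So c_n = 1/(11)^(n+1):
  c_0 = 1/(11)^1 = 1/11.
  c_1 = 1/(11)^2 = 1/121.
The series is valid for |w/d| < 1, i.e. |z − z₀| < |d|.
Radius of convergence: R = |8 − z₀| = |11| = 11 (distance from z₀ to the singularity z = 8).

c_0 = 1/11, c_1 = 1/121; R = 11.


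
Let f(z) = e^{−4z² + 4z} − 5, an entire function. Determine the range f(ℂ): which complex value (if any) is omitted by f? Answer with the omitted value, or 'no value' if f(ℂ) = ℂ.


Little Picard bounds the complement of f(ℂ) to at most one point.
The exponent g(z) = −4z² + 4z is a nonconstant polynomial, hence surjective onto ℂ. So e^{g(z)} takes every value in {e^w : w ∈ ℂ} = ℂ ∖ {0}. Adding -5 shifts the range to ℂ ∖ {-5}. f omits exactly -5.

Omitted value: -5.


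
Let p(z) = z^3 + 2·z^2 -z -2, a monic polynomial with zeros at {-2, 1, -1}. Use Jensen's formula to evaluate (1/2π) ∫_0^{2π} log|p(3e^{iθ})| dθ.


Zeros: -2, -1, 1; r = 3.
Inside |z| < r: -2, -1, 1. Outside (|z| ≥ r): ∅.
p(0) = -2, so log|p(0)| = log(2) = 0.6931.
Apply Jensen: I(r) = log|p(0)| + Σ_k log(r/|z_k|), summed over zeros inside |z| < r.
  log(r/|z_k|) for z_k = -2: log(3/2) = 0.4055
  log(r/|z_k|) for z_k = 1: log(3/1) = 1.0986
  log(r/|z_k|) for z_k = -1: log(3/1) = 1.0986
Sum over inside zeros: 2.6027.
I(r) = log|p(0)| + (inside sum) = 0.6931 + 2.6027 = 3.2958.
Closed form (all zeros inside, monic): I(r) = n·log(r) = 3·log(3) = 3.2958. ✓

I(r) ≈ 3.2958.


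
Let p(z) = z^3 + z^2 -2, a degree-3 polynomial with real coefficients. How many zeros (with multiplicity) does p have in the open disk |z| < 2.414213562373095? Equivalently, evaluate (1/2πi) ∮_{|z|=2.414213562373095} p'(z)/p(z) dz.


The zeros of p are: 1, (-1 + 1i), (-1 - 1i).
Their magnitudes are: 1, 1.414, 1.414.
Zeros with |z| < R = 2.414213562373095: 1, (-1 + 1i), (-1 - 1i).
Count = 3.
By the argument principle, (1/2πi) ∮_{|z|=R} p'(z)/p(z) dz equals exactly this count.

Number of zeros inside |z| < 2.414213562373095: 3.


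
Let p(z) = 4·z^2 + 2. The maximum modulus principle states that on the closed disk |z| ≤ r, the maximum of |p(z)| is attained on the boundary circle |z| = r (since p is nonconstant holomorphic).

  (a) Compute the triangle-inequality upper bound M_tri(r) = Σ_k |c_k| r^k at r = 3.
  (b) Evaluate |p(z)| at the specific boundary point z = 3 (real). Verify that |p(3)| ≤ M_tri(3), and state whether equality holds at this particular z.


Coefficients: c_0 = 2, c_1 = 0, c_2 = 4. Radius r = 3.
Part (a). Triangle bound: M_tri(r) = Σ_k |c_k| r^k
  = |2|·3^0 + |0|·3^1 + |4|·3^2
  = 2 + 0 + 36 = 38.
This bounds M(r) := max_{|z|=r} |p(z)| from above; equality holds iff all terms c_k z^k can be made to align in phase at a single z on |z|=r.
Part (b). At z = 3 (real, on the circle |z| = r):
  p(3) = (2)·3^0 + (0)·3^1 + (4)·3^2 = 38.
  |p(3)| = 38.
Since all nonzero coefficients share the same sign, |p(3)| = 38 = M_tri(3); the triangle bound is attained at z = 3, so in fact M(r) = 38.

M_tri(3) = 38; |p(3)| = 38; equality at z=3: yes.


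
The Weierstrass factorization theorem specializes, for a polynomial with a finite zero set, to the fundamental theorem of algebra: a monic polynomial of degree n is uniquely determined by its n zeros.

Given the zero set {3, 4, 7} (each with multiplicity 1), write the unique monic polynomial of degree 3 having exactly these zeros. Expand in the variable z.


The polynomial is p(z) = ∏_{α ∈ S} (z − α), where S = {3, 4, 7}.
Expanding the product yields: p(z) = z^3 -14·z^2 + 61·z -84.
The resulting polynomial has degree 3 and real coefficients as required.

p(z) = z^3 -14·z^2 + 61·z -84.


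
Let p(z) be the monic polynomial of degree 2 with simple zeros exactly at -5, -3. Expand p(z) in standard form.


The polynomial is p(z) = ∏_{α ∈ S} (z − α), where S = {-5, -3}.
Expanding the product yields: p(z) = z^2 + 8·z + 15.
The resulting polynomial has degree 2 and real coefficients as required.

p(z) = z^2 + 8·z + 15.


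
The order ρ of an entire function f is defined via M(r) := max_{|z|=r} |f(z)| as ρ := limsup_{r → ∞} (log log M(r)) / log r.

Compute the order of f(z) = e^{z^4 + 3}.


|e^{z^4 + 3}| = e^{Re(1·z^4) + 3} ≤ e^{1|z|^4 + 3} = e^{1r^4 + 3} on |z| = r, so ρ ≤ 4. Choosing z on |z|=r so that 1·z^4 is real positive (always possible by picking arg z appropriately) gives |f(z)| = e^{1r^4 + 3}, matching the bound. The additive constant 3 does not affect log log M(r) ~ 4·log r. Hence ρ = 4.
Therefore ρ = 4.

Order ρ = 4.


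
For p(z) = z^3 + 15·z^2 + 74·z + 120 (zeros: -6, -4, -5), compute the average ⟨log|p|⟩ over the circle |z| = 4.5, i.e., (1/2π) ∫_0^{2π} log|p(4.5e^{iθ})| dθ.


Zeros: -6, -5, -4; r = 4.5.
Inside |z| < r: -4. Outside (|z| ≥ r): -6, -5.
p(0) = 120, so log|p(0)| = log(120) = 4.7875.
Apply Jensen: I(r) = log|p(0)| + Σ_k log(r/|z_k|), summed over zeros inside |z| < r.
  log(r/|z_k|) for z_k = -4: log(4.5/4) = 0.1178
  Outside zeros (-6, -5) contribute nothing to the Jensen sum.
Sum over inside zeros: 0.1178.
I(r) = log|p(0)| + (inside sum) = 4.7875 + 0.1178 = 4.9053.
Note: since some zeros are outside |z| ≤ r, the simplified n·log(r) form does NOT apply — only the inside zeros contribute.

I(r) ≈ 4.9053.


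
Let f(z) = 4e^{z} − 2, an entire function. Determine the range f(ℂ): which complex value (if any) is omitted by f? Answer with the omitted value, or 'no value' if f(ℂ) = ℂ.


Little Picard bounds the complement of f(ℂ) to at most one point.
e^{z} is never zero on ℂ, so 4·e^{z} takes every value in ℂ ∖ {0}. Adding -2 shifts the range to ℂ ∖ {-2}. Thus f omits exactly the value -2.

Omitted value: -2.


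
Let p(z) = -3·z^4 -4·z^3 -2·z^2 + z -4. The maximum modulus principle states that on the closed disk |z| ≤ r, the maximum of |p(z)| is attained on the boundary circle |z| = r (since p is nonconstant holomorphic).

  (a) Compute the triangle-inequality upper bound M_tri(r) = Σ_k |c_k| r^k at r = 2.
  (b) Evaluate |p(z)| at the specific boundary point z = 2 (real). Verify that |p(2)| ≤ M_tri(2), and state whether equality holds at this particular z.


Coefficients: c_0 = -4, c_1 = 1, c_2 = -2, c_3 = -4, c_4 = -3. Radius r = 2.
Part (a). Triangle bound: M_tri(r) = Σ_k |c_k| r^k
  = |-4|·2^0 + |1|·2^1 + |-2|·2^2 + |-4|·2^3 + |-3|·2^4
  = 4 + 2 + 8 + 32 + 48 = 94.
This bounds M(r) := max_{|z|=r} |p(z)| from above; equality holds iff all terms c_k z^k can be made to align in phase at a single z on |z|=r.
Part (b). At z = 2 (real, on the circle |z| = r):
  p(2) = (-4)·2^0 + (1)·2^1 + (-2)·2^2 + (-4)·2^3 + (-3)·2^4 = -90.
  |p(2)| = 90.
Check: |p(2)| = 90 ≤ 94 = M_tri(2). ✓ Equality does not hold at z = 2 (the coefficients have mixed signs, so the terms do not all align in phase there).

M_tri(2) = 94; |p(2)| = 90; equality at z=2: no.


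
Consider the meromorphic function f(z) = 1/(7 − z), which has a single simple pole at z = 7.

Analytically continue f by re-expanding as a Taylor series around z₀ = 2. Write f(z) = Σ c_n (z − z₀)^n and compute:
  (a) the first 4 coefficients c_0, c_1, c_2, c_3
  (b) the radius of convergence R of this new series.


Let w = z − z₀, so z = z₀ + w.
Then 7 − z = 7 − (z₀ + w) = (7 − z₀) − w = 5 − w.
f(z) = 1/(5 − w) = (1/(5)) · 1/(1 − w/(5)) = Σ_{n≥0} w^n / (5)^(n+1).
So c_n = 1/(5)^(n+1):
  c_0 = 1/(5)^1 = 1/5.
  c_1 = 1/(5)^2 = 1/25.
  c_2 = 1/(5)^3 = 1/125.
  c_3 = 1/(5)^4 = 1/625.
The series is valid for |w/d| < 1, i.e. |z − z₀| < |d|.
Radius of convergence: R = |7 − z₀| = |5| = 5 (distance from z₀ to the singularity z = 7).

c_0 = 1/5, c_1 = 1/25, c_2 = 1/125, c_3 = 1/625; R = 5.


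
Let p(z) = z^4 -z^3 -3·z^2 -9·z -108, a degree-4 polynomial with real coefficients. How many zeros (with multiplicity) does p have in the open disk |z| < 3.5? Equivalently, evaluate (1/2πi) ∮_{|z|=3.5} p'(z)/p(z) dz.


The zeros of p are: 4, (0 + 3i), (0 - 3i), -3.
Their magnitudes are: 4, 3, 3, 3.
Zeros with |z| < R = 3.5: (0 + 3i), (0 - 3i), -3.
Count = 3.
By the argument principle, (1/2πi) ∮_{|z|=R} p'(z)/p(z) dz equals exactly this count.

Number of zeros inside |z| < 3.5: 3.


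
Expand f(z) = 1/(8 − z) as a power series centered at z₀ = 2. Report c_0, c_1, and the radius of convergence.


Let w = z − z₀, so z = z₀ + w.
Then 8 − z = 8 − (z₀ + w) = (8 − z₀) − w = 6 − w.
f(z) = 1/(6 − w) = (1/(6)) · 1/(1 − w/(6)) = Σ_{n≥0} w^n / (6)^(n+1).
So c_n = 1/(6)^(n+1):
  c_0 = 1/(6)^1 = 1/6.
  c_1 = 1/(6)^2 = 1/36.
The series is valid for |w/d| < 1, i.e. |z − z₀| < |d|.
Radius of convergence: R = |8 − z₀| = |6| = 6 (distance from z₀ to the singularity z = 8).

c_0 = 1/6, c_1 = 1/36; R = 6.


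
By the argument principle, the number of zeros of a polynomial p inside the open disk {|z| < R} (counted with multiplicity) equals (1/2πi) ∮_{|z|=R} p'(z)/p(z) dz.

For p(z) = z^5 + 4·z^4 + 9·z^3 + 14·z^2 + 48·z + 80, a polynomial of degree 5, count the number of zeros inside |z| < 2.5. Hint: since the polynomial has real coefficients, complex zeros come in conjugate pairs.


The zeros of p are: (1 + 2i), (1 - 2i), -2, (-2 + 2i), (-2 - 2i).
Their magnitudes are: 2.236, 2.236, 2, 2.828, 2.828.
Zeros with |z| < R = 2.5: (1 + 2i), (1 - 2i), -2.
Count = 3.
By the argument principle, (1/2πi) ∮_{|z|=R} p'(z)/p(z) dz equals exactly this count.

Number of zeros inside |z| < 2.5: 3.


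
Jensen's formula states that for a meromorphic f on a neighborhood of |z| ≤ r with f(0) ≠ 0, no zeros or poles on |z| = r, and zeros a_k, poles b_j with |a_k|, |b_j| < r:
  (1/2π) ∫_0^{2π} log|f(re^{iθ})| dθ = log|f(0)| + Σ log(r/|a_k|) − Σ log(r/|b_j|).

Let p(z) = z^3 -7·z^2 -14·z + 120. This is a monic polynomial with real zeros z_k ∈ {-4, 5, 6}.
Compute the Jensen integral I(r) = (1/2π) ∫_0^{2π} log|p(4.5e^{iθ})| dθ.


Zeros: -4, 5, 6; r = 4.5.
Inside |z| < r: -4. Outside (|z| ≥ r): 5, 6.
p(0) = 120, so log|p(0)| = log(120) = 4.7875.
Apply Jensen: I(r) = log|p(0)| + Σ_k log(r/|z_k|), summed over zeros inside |z| < r.
  log(r/|z_k|) for z_k = -4: log(4.5/4) = 0.1178
  Outside zeros (5, 6) contribute nothing to the Jensen sum.
Sum over inside zeros: 0.1178.
I(r) = log|p(0)| + (inside sum) = 4.7875 + 0.1178 = 4.9053.
Note: since some zeros are outside |z| ≤ r, the simplified n·log(r) form does NOT apply — only the inside zeros contribute.

I(r) ≈ 4.9053.


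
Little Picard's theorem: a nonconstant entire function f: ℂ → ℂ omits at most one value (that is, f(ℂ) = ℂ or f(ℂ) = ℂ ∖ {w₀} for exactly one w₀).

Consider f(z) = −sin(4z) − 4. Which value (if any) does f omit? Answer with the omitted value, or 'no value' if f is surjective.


Little Picard bounds the complement of f(ℂ) to at most one point.
sin is entire and surjective onto ℂ: for every w ∈ ℂ, sin(ζ) = w has a solution ζ ∈ ℂ (e.g., via the complex inverse arcsin). With ζ = 4z this gives z = ζ/(4). Then -1·sin(4z) takes every value in -1·ℂ = ℂ, and adding -4 is a bijection of ℂ. So f is surjective and omits no value. (Note: only on the real line is sin bounded by [−1, 1].)

Omitted value: no value.


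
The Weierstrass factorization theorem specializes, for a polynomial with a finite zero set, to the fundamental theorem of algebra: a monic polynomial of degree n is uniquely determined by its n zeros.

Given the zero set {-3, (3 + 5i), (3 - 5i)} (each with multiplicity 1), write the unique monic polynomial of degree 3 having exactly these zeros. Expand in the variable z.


The polynomial is p(z) = ∏_{α ∈ S} (z − α), where S = {-3, (3 + 5i), (3 - 5i)}.
Expanding the product yields: p(z) = z^3 -3·z^2 + 16·z + 102.
Note conjugate pairs combine to real quadratics: (z − (3+5i))(z − (3−5i)) = z² − 6z + 34.
The resulting polynomial has degree 3 and real coefficients as required.

p(z) = z^3 -3·z^2 + 16·z + 102.


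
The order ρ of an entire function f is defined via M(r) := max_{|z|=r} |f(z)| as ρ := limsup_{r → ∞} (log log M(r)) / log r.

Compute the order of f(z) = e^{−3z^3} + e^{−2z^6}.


Each summand is entire of order 3 and 6 respectively (as in the single-exponential case). The order of a sum is at most the max of the orders, so ρ ≤ 6. For the lower bound: on |z|=r choose arg z so that -2z^6 is real positive; then |e^{-2z^6}| = e^{2r^6} while |e^{-3z^3}| ≤ e^{3r^3} = o(e^{2r^6}). So |f| ≥ e^{2r^6}(1 − o(1)) and ρ ≥ 6. Hence ρ = max(3, 6) = 6.
Therefore ρ = 6.

Order ρ = 6.


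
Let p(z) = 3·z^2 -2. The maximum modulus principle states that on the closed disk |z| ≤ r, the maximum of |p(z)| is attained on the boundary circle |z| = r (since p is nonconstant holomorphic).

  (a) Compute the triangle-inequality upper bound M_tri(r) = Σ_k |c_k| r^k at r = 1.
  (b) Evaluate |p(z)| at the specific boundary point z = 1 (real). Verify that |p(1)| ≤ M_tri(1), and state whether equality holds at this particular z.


Coefficients: c_0 = -2, c_1 = 0, c_2 = 3. Radius r = 1.
Part (a). Triangle bound: M_tri(r) = Σ_k |c_k| r^k
  = |-2|·1^0 + |0|·1^1 + |3|·1^2
  = 2 + 0 + 3 = 5.
This bounds M(r) := max_{|z|=r} |p(z)| from above; equality holds iff all terms c_k z^k can be made to align in phase at a single z on |z|=r.
Part (b). At z = 1 (real, on the circle |z| = r):
  p(1) = (-2)·1^0 + (0)·1^1 + (3)·1^2 = 1.
  |p(1)| = 1.
Check: |p(1)| = 1 ≤ 5 = M_tri(1). ✓ Equality does not hold at z = 1 (the coefficients have mixed signs, so the terms do not all align in phase there).

M_tri(1) = 5; |p(1)| = 1; equality at z=1: no.


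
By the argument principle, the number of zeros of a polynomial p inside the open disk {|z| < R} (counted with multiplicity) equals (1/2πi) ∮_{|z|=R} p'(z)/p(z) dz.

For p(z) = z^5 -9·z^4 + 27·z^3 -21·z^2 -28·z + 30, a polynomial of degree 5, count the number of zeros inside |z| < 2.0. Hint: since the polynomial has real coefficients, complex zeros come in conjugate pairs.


The zeros of p are: -1, 1, 3, (3 + 1i), (3 - 1i).
Their magnitudes are: 1, 1, 3, 3.162, 3.162.
Zeros with |z| < R = 2.0: -1, 1.
Count = 2.
By the argument principle, (1/2πi) ∮_{|z|=R} p'(z)/p(z) dz equals exactly this count.

Number of zeros inside |z| < 2.0: 2.


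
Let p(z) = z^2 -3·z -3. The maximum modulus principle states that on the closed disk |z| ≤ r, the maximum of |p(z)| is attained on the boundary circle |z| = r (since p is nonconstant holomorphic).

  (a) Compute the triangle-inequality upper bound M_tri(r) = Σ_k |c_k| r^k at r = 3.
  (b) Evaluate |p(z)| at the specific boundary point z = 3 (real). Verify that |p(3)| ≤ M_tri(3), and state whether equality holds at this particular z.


Coefficients: c_0 = -3, c_1 = -3, c_2 = 1. Radius r = 3.
Part (a). Triangle bound: M_tri(r) = Σ_k |c_k| r^k
  = |-3|·3^0 + |-3|·3^1 + |1|·3^2
  = 3 + 9 + 9 = 21.
This bounds M(r) := max_{|z|=r} |p(z)| from above; equality holds iff all terms c_k z^k can be made to align in phase at a single z on |z|=r.
Part (b). At z = 3 (real, on the circle |z| = r):
  p(3) = (-3)·3^0 + (-3)·3^1 + (1)·3^2 = -3.
  |p(3)| = 3.
Check: |p(3)| = 3 ≤ 21 = M_tri(3). ✓ Equality does not hold at z = 3 (the coefficients have mixed signs, so the terms do not all align in phase there).

M_tri(3) = 21; |p(3)| = 3; equality at z=3: no.


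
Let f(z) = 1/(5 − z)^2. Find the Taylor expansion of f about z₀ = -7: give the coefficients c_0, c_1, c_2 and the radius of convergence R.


Let w = z − z₀, so z = z₀ + w.
Then 5 − z = 5 − (z₀ + w) = (5 − z₀) − w = 12 − w.
f(z) = 1/(12 − w)^2 = (1/(12)^2) · (1 − w/(12))^{−2}.
By the binomial series (1−u)^{−2} = Σ_{n≥0} C(n+1, 1) u^n for |u|<1, with u = w/(12):
  c_n = C(n+1, 1) / (12)^(n+2).
  c_0 = 1/(12)^2 = 1/144.
  c_1 = 2/(12)^3 = 1/864.
  c_2 = 3/(12)^4 = 1/6912.
The series is valid for |w/d| < 1, i.e. |z − z₀| < |d|.
Radius of convergence: R = |5 − z₀| = |12| = 12 (distance from z₀ to the singularity z = 5).

c_0 = 1/144, c_1 = 1/864, c_2 = 1/6912; R = 12.


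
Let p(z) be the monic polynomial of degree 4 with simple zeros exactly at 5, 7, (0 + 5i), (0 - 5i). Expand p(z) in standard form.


The polynomial is p(z) = ∏_{α ∈ S} (z − α), where S = {5, 7, (0 + 5i), (0 - 5i)}.
Expanding the product yields: p(z) = z^4 -12·z^3 + 60·z^2 -300·z + 875.
Note conjugate pairs combine to real quadratics: (z − (0+5i))(z − (0−5i)) = z² + 25.
The resulting polynomial has degree 4 and real coefficients as required.

p(z) = z^4 -12·z^3 + 60·z^2 -300·z + 875.


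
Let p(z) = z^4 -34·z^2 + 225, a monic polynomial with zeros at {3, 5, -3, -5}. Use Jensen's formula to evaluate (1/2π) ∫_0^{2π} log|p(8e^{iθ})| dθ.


Zeros: -5, -3, 3, 5; r = 8.
Inside |z| < r: -5, -3, 3, 5. Outside (|z| ≥ r): ∅.
p(0) = 225, so log|p(0)| = log(225) = 5.4161.
Apply Jensen: I(r) = log|p(0)| + Σ_k log(r/|z_k|), summed over zeros inside |z| < r.
  log(r/|z_k|) for z_k = 3: log(8/3) = 0.9808
  log(r/|z_k|) for z_k = 5: log(8/5) = 0.4700
  log(r/|z_k|) for z_k = -3: log(8/3) = 0.9808
  log(r/|z_k|) for z_k = -5: log(8/5) = 0.4700
Sum over inside zeros: 2.9017.
I(r) = log|p(0)| + (inside sum) = 5.4161 + 2.9017 = 8.3178.
Closed form (all zeros inside, monic): I(r) = n·log(r) = 4·log(8) = 8.3178. ✓

I(r) ≈ 8.3178.


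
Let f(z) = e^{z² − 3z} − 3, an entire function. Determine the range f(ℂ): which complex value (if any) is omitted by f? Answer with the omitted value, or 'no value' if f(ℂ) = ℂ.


Little Picard bounds the complement of f(ℂ) to at most one point.
The exponent g(z) = z² − 3z is a nonconstant polynomial, hence surjective onto ℂ. So e^{g(z)} takes every value in {e^w : w ∈ ℂ} = ℂ ∖ {0}. Adding -3 shifts the range to ℂ ∖ {-3}. f omits exactly -3.

Omitted value: -3.


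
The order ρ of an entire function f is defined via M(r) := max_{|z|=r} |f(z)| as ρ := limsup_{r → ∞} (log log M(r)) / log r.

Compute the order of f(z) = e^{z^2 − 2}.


|e^{z^2 − 2}| = e^{Re(1·z^2) + -2} ≤ e^{1|z|^2 + -2} = e^{1r^2 + -2} on |z| = r, so ρ ≤ 2. Choosing z on |z|=r so that 1·z^2 is real positive (always possible by picking arg z appropriately) gives |f(z)| = e^{1r^2 + -2}, matching the bound. The additive constant -2 does not affect log log M(r) ~ 2·log r. Hence ρ = 2.
Therefore ρ = 2.

Order ρ = 2.


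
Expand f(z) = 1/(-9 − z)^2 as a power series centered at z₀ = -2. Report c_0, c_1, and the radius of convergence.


Let w = z − z₀, so z = z₀ + w.
Then -9 − z = -9 − (z₀ + w) = (-9 − z₀) − w = -7 − w.
f(z) = 1/(-7 − w)^2 = (1/(-7)^2) · (1 − w/(-7))^{−2}.
By the binomial series (1−u)^{−2} = Σ_{n≥0} C(n+1, 1) u^n for |u|<1, with u = w/(-7):
  c_n = C(n+1, 1) / (-7)^(n+2).
  c_0 = 1/(-7)^2 = 1/49.
  c_1 = 2/(-7)^3 = -2/343.
The series is valid for |w/d| < 1, i.e. |z − z₀| < |d|.
Radius of convergence: R = |-9 − z₀| = |-7| = 7 (distance from z₀ to the singularity z = -9).

c_0 = 1/49, c_1 = -2/343; R = 7.


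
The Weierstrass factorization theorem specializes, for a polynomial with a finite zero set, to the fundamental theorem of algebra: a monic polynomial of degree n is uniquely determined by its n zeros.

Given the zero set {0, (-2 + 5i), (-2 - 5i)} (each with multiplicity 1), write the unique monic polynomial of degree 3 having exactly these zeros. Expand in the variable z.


The polynomial is p(z) = ∏_{α ∈ S} (z − α), where S = {0, (-2 + 5i), (-2 - 5i)}.
Expanding the product yields: p(z) = z^3 + 4·z^2 + 29·z.
Note conjugate pairs combine to real quadratics: (z − (-2+5i))(z − (-2−5i)) = z² + 4z + 29.
The resulting polynomial has degree 3 and real coefficients as required.

p(z) = z^3 + 4·z^2 + 29·z.


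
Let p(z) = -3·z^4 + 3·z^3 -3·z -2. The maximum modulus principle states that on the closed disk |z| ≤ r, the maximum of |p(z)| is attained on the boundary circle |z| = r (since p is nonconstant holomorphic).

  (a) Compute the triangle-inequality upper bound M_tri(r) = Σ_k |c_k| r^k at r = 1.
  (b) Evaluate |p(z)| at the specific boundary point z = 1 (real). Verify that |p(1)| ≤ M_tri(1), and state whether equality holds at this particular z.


Coefficients: c_0 = -2, c_1 = -3, c_2 = 0, c_3 = 3, c_4 = -3. Radius r = 1.
Part (a). Triangle bound: M_tri(r) = Σ_k |c_k| r^k
  = |-2|·1^0 + |-3|·1^1 + |0|·1^2 + |3|·1^3 + |-3|·1^4
  = 2 + 3 + 0 + 3 + 3 = 11.
This bounds M(r) := max_{|z|=r} |p(z)| from above; equality holds iff all terms c_k z^k can be made to align in phase at a single z on |z|=r.
Part (b). At z = 1 (real, on the circle |z| = r):
  p(1) = (-2)·1^0 + (-3)·1^1 + (0)·1^2 + (3)·1^3 + (-3)·1^4 = -5.
  |p(1)| = 5.
Check: |p(1)| = 5 ≤ 11 = M_tri(1). ✓ Equality does not hold at z = 1 (the coefficients have mixed signs, so the terms do not all align in phase there).

M_tri(1) = 11; |p(1)| = 5; equality at z=1: no.


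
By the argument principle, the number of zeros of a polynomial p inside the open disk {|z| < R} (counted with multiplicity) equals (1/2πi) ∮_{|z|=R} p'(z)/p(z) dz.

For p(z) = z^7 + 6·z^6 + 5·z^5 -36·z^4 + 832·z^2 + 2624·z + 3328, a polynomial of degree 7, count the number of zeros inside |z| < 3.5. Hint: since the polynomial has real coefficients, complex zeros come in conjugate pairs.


The zeros of p are: (-2 + 2i), (-2 - 2i), -4, (-2 + 2i), (-2 - 2i), (3 + 2i), (3 - 2i).
Their magnitudes are: 2.828, 2.828, 4, 2.828, 2.828, 3.606, 3.606.
Zeros with |z| < R = 3.5: (-2 + 2i), (-2 - 2i), (-2 + 2i), (-2 - 2i).
Count = 4.
By the argument principle, (1/2πi) ∮_{|z|=R} p'(z)/p(z) dz equals exactly this count.

Number of zeros inside |z| < 3.5: 4.


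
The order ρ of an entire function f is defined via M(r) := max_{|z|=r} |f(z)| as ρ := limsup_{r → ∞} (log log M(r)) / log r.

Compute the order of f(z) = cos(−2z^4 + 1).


Write cos(w) = (e^{iw} ± e^{−iw})/(2 or 2i), so |cos(w)| ≤ e^{|w|}. With w = −2z^4 + 1, |w| ≤ 2r^4 + 1 on |z|=r, giving M(r) ≤ e^{2r^4 + 1} and ρ ≤ 4. For the lower bound, choose z on |z|=r with -2z^4 purely imaginary of modulus 2r^4; then |cos(−2z^4 + 1)| grows like e^{2r^4}/2, so ρ ≥ 4. Hence ρ = 4.
Therefore ρ = 4.

Order ρ = 4.


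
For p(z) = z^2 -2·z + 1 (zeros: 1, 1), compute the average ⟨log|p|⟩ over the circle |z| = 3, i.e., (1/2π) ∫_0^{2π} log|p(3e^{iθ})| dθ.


Zeros: 1, 1; r = 3.
Inside |z| < r: 1, 1. Outside (|z| ≥ r): ∅.
p(0) = 1, so log|p(0)| = log(1) = 0.0000.
Apply Jensen: I(r) = log|p(0)| + Σ_k log(r/|z_k|), summed over zeros inside |z| < r.
  log(r/|z_k|) for z_k = 1: log(3/1) = 1.0986
  log(r/|z_k|) for z_k = 1: log(3/1) = 1.0986
Sum over inside zeros: 2.1972.
I(r) = log|p(0)| + (inside sum) = 0.0000 + 2.1972 = 2.1972.
Closed form (all zeros inside, monic): I(r) = n·log(r) = 2·log(3) = 2.1972. ✓

I(r) ≈ 2.1972.
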